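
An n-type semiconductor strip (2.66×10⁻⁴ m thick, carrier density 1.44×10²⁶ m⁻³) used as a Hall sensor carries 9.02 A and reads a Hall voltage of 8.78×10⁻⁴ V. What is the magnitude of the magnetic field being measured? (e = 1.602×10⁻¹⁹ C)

From V_H = IB/(n e t), B = V_H n e t / I.
B = (8.78×10⁻⁴)(1.44×10²⁶)(1.602×10⁻¹⁹)(2.66×10⁻⁴)/9.02 ≈ 0.597 T.

B ≈ 0.597 T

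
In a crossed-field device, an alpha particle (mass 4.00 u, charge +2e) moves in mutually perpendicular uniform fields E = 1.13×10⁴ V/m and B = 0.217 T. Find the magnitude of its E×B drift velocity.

v_d ≈ 5.21×10⁴ m/s

In crossed fields the guiding centre drifts at v_d = |E×B|/B² = E/B, independent of charge and mass.
v_d = 1.13×10⁴/0.217 = 5.21×10⁴ m/s.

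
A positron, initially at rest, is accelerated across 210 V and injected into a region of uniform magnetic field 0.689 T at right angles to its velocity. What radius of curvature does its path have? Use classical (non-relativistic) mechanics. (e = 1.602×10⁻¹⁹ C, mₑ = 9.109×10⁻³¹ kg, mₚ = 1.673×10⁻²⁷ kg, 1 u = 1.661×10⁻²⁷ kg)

r ≈ 7.09×10⁻⁵ m

Acceleration: |q|V = ½mv² ⇒ v = √(2|q|V/m) = √(2·1.602×10⁻¹⁹·210/9.109×10⁻³¹) ≈ 8.594×10⁶ m/s.
In the field: r = mv/(|q|B) = (9.109×10⁻³¹)(8.594×10⁶)/((1.602×10⁻¹⁹)(0.689)) ≈ 7.09×10⁻⁵ m.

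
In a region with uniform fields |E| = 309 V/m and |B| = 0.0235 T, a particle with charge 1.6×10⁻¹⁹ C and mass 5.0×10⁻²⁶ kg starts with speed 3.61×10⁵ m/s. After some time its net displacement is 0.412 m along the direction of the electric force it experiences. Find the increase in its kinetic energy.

The magnetic force is always ⟂ v and does no work; only the electric force changes KE.
ΔKE = F_E · d = |q|E d = (1.6×10⁻¹⁹)(309)(0.412) ≈ 2.04×10⁻¹⁷ J.

ΔKE ≈ 2.04×10⁻¹⁷ J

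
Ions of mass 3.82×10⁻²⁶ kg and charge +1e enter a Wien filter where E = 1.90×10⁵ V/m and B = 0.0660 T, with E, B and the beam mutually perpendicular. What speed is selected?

For undeflected motion the electric and magnetic forces balance: qE = qvB.
v = E/B = 1.90×10⁵/0.0660 = 2.88×10⁶ m/s.
The result is independent of the particle's charge and mass.

v = 2.88×10⁶ m/s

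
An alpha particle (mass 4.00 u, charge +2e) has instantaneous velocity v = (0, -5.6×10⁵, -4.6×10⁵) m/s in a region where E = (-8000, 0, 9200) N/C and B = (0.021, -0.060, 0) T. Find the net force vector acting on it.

v×B = (-2.76×10⁴, -9660, 1.18×10⁴) N/C.
E + v×B = (-3.56×10⁴, -9660, 2.10×10⁴) N/C.
F = q(E + v×B) = (3.204×10⁻¹⁹ C)·(-3.56×10⁴, -9660, 2.10×10⁴) = (-1.14×10⁻¹⁴, -3.10×10⁻¹⁵, 6.72×10⁻¹⁵) N.

F ≈ (-1.14×10⁻¹⁴, -3.10×10⁻¹⁵, 6.72×10⁻¹⁵) N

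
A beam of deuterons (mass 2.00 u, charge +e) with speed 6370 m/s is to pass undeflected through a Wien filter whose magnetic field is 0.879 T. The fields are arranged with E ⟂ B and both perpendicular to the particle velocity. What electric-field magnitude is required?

E = 5600 V/m

For straight-line motion qE = qvB, so E = vB.
E = 6370 × 0.879 = 5600 V/m.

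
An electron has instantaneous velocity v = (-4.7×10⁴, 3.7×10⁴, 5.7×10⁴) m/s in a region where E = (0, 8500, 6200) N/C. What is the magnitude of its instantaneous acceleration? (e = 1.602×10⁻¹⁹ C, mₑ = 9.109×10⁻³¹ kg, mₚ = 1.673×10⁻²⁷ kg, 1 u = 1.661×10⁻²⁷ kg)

|a| ≈ 1.85×10¹⁵ m/s²

Only an electric field acts, so F = qE = (−1.602×10⁻¹⁹ C)·(0, 8500, 6200) = (0, -1.36×10⁻¹⁵, -9.93×10⁻¹⁶) N.
|a| = |F|/m = 1.685×10⁻¹⁵/9.109×10⁻³¹ ≈ 1.85×10¹⁵ m/s².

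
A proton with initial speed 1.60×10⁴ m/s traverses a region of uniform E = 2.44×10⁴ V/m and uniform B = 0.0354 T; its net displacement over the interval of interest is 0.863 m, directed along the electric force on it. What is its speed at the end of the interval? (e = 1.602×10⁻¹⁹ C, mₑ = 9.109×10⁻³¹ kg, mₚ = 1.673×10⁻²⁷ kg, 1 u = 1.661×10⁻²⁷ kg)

v_f ≈ 2.01×10⁶ m/s

B does no work; ΔKE = |q|E d.
½mv_f² = ½mv₀² + |q|Ed = ½(1.673×10⁻²⁷)(1.60×10⁴)² + (1.602×10⁻¹⁹)(2.44×10⁴)(0.863) ≈ 2.141×10⁻¹⁹ J + 3.373×10⁻¹⁵ J ≈ 3.374×10⁻¹⁵ J.
v_f = √(2·3.374×10⁻¹⁵/1.673×10⁻²⁷) ≈ 2.01×10⁶ m/s.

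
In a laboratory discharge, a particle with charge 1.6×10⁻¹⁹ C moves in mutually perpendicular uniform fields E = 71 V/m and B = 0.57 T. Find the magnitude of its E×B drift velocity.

v_d ≈ 120 m/s

The steady drift has the magnetic force balancing the electric force, so v_d = E/B.
v_d = 71/0.57 = 120 m/s.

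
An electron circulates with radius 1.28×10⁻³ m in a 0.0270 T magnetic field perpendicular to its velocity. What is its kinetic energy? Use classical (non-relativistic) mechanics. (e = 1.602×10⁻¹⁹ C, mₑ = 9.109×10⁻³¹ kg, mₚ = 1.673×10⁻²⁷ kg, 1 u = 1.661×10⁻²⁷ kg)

v = |q|Br/m, then KE = ½mv² = (qBr)²/(2m).
v = (1.602×10⁻¹⁹)(0.0270)(1.28×10⁻³)/9.109×10⁻³¹ ≈ 6.078×10⁶ m/s.
KE = ½(9.109×10⁻³¹)(6.078×10⁶)² ≈ 1.68×10⁻¹⁷ J = 105 eV.

KE ≈ 105 eV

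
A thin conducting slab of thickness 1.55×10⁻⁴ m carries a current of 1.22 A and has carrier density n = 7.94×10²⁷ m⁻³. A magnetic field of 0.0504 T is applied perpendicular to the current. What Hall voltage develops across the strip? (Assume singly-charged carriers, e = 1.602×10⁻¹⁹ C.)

V_H = IB/(n e t).
V_H = (1.22)(0.0504)/((7.94×10²⁷)(1.602×10⁻¹⁹)(1.55×10⁻⁴)) ≈ 3.12×10⁻⁷ V.

V_H ≈ 3.12×10⁻⁷ V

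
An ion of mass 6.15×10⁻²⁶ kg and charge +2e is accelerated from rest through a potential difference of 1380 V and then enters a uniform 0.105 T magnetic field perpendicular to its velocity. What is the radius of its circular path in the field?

r ≈ 0.219 m

Acceleration: |q|V = ½mv² ⇒ v = √(2|q|V/m) = √(2·3.204×10⁻¹⁹·1380/6.15×10⁻²⁶) ≈ 1.199×10⁵ m/s.
In the field: r = mv/(|q|B) = (6.15×10⁻²⁶)(1.199×10⁵)/((3.204×10⁻¹⁹)(0.105)) ≈ 0.219 m.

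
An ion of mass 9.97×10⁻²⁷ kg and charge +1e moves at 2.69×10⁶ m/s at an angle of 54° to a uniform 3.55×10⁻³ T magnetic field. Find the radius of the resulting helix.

v⊥ = v sinθ = 2.69×10⁶·sin54° ≈ 2.176×10⁶ m/s.
r = m v⊥/(|q|B) = (9.97×10⁻²⁷)(2.176×10⁶)/((1.602×10⁻¹⁹)(3.55×10⁻³)) ≈ 38.2 m.

r ≈ 38.2 m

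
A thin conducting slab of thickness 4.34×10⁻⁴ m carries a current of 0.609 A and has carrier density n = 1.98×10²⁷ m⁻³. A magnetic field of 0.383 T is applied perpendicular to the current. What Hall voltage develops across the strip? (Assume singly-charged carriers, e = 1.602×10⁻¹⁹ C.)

V_H ≈ 1.69×10⁻⁶ V

V_H = IB/(n e t).
V_H = (0.609)(0.383)/((1.98×10²⁷)(1.602×10⁻¹⁹)(4.34×10⁻⁴)) ≈ 1.69×10⁻⁶ V.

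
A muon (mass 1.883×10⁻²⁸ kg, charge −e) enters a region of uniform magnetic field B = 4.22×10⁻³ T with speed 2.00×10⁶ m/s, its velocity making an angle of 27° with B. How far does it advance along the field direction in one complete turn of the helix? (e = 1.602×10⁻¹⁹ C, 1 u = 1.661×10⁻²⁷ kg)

p ≈ 3.12 m

v∥ = v cosθ = 2.00×10⁶·cos27° ≈ 1.782×10⁶ m/s.
T = 2πm/(|q|B) = 2π(1.883×10⁻²⁸)/((1.602×10⁻¹⁹)(4.22×10⁻³)) ≈ 1.750×10⁻⁶ s.
pitch = v∥ T = (1.782×10⁶)(1.750×10⁻⁶) ≈ 3.12 m.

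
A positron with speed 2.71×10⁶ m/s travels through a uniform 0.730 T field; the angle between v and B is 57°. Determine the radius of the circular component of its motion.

r ≈ 1.77×10⁻⁵ m

v⊥ = v sinθ = 2.71×10⁶·sin57° ≈ 2.273×10⁶ m/s.
r = m v⊥/(|q|B) = (9.109×10⁻³¹)(2.273×10⁶)/((1.602×10⁻¹⁹)(0.730)) ≈ 1.77×10⁻⁵ m.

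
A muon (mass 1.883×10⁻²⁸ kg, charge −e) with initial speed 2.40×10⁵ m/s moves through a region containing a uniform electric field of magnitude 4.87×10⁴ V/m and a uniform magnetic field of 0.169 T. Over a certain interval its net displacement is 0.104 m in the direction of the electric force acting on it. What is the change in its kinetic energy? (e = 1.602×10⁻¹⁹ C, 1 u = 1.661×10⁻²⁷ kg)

ΔKE ≈ 8.11×10⁻¹⁶ J

The magnetic force is always ⟂ v and does no work; only the electric force changes KE.
ΔKE = F_E · d = |q|E d = (1.602×10⁻¹⁹)(4.87×10⁴)(0.104) ≈ 8.11×10⁻¹⁶ J.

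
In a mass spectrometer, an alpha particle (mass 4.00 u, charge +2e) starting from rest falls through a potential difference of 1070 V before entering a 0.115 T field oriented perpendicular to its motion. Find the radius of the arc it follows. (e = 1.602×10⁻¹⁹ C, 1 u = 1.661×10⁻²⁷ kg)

Acceleration: |q|V = ½mv² ⇒ v = √(2|q|V/m) = √(2·3.204×10⁻¹⁹·1070/6.644×10⁻²⁷) ≈ 3.212×10⁵ m/s.
In the field: r = mv/(|q|B) = (6.644×10⁻²⁷)(3.212×10⁵)/((3.204×10⁻¹⁹)(0.115)) ≈ 0.0579 m.

r ≈ 0.0579 m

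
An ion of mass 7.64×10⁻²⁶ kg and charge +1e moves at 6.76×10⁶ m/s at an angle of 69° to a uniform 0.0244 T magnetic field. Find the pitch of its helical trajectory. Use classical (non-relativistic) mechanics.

v∥ = v cosθ = 6.76×10⁶·cos69° ≈ 2.423×10⁶ m/s.
T = 2πm/(|q|B) = 2π(7.64×10⁻²⁶)/((1.602×10⁻¹⁹)(0.0244)) ≈ 1.228×10⁻⁴ s.
pitch = v∥ T = (2.423×10⁶)(1.228×10⁻⁴) ≈ 298 m.

p ≈ 298 m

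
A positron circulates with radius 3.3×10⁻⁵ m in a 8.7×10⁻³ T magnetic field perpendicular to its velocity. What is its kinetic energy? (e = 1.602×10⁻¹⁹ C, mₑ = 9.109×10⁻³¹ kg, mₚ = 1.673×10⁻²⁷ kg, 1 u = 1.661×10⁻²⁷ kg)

KE ≈ 1.2×10⁻²¹ J

v = |q|Br/m, then KE = ½mv² = (qBr)²/(2m).
v = (1.602×10⁻¹⁹)(8.7×10⁻³)(3.3×10⁻⁵)/9.109×10⁻³¹ ≈ 5.049×10⁴ m/s.
KE = ½(9.109×10⁻³¹)(5.049×10⁴)² ≈ 1.2×10⁻²¹ J.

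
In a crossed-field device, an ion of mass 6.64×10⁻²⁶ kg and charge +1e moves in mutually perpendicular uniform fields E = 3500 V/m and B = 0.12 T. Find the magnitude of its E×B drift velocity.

In crossed fields the guiding centre drifts at v_d = |E×B|/B² = E/B, independent of charge and mass.
v_d = 3500/0.12 = 2.9×10⁴ m/s.

v_d ≈ 2.9×10⁴ m/s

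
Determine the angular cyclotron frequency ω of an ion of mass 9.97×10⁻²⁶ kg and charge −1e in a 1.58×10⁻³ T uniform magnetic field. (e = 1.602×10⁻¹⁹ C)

ω = |q|B/m.
ω = (1.602×10⁻¹⁹)(1.58×10⁻³)/9.97×10⁻²⁶ ≈ 2540 rad/s.

ω ≈ 2540 rad/s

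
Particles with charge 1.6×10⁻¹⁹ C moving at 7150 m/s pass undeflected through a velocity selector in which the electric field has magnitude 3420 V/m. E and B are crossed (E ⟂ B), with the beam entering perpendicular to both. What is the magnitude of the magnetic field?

Balance of forces in the selector: qE = qvB ⇒ B = E/v.
B = 3420/7150 = 0.478 T.

B = 0.478 T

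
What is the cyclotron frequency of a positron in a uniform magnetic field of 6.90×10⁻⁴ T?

f ≈ 1.93×10⁷ Hz

f = |q|B/(2πm).
f = (1.602×10⁻¹⁹)(6.90×10⁻⁴)/(2π·9.109×10⁻³¹) ≈ 1.93×10⁷ Hz.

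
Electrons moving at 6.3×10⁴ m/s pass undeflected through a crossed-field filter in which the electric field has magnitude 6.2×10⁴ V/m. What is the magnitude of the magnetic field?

Balance of forces in the selector: qE = qvB ⇒ B = E/v.
B = 6.2×10⁴/6.3×10⁴ = 0.98 T.

B = 0.98 T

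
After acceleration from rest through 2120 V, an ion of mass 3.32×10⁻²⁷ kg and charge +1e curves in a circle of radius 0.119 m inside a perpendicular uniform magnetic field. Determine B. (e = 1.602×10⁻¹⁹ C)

B ≈ 0.0788 T

v = √(2|q|V/m) = √(2·1.602×10⁻¹⁹·2120/3.32×10⁻²⁷) ≈ 4.523×10⁵ m/s.
B = mv/(|q|r) = (3.32×10⁻²⁷)(4.523×10⁵)/((1.602×10⁻¹⁹)(0.119)) ≈ 0.0788 T.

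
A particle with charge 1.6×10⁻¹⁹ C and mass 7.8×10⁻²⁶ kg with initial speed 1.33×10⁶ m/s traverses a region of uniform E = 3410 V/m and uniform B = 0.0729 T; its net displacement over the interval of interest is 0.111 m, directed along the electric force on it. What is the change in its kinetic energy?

The magnetic force is always ⟂ v and does no work; only the electric force changes KE.
ΔKE = F_E · d = |q|E d = (1.6×10⁻¹⁹)(3410)(0.111) ≈ 6.06×10⁻¹⁷ J.

ΔKE ≈ 6.06×10⁻¹⁷ J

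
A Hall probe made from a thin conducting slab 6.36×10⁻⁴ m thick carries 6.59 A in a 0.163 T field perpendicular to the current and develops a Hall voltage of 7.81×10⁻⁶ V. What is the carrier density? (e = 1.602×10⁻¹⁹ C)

From V_H = IB/(n e t), n = IB/(V_H e t).
n = (6.59)(0.163)/((7.81×10⁻⁶)(1.602×10⁻¹⁹)(6.36×10⁻⁴)) ≈ 1.35×10²⁷ m⁻³.

n ≈ 1.35×10²⁷ m⁻³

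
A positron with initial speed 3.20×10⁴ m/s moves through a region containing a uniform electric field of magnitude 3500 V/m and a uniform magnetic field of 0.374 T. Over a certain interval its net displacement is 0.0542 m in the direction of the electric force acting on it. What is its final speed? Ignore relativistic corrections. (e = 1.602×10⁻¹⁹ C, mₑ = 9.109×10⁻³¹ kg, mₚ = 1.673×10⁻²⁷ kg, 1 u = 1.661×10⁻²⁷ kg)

B does no work; ΔKE = |q|E d.
½mv_f² = ½mv₀² + |q|Ed = ½(9.109×10⁻³¹)(3.20×10⁴)² + (1.602×10⁻¹⁹)(3500)(0.0542) ≈ 4.664×10⁻²² J + 3.039×10⁻¹⁷ J ≈ 3.039×10⁻¹⁷ J.
v_f = √(2·3.039×10⁻¹⁷/9.109×10⁻³¹) ≈ 8.17×10⁶ m/s.

v_f ≈ 8.17×10⁶ m/s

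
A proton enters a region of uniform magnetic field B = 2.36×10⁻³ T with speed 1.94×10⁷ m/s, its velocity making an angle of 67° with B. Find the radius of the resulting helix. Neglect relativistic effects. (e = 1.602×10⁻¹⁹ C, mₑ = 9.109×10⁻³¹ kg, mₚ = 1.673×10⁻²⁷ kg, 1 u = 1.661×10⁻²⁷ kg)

v⊥ = v sinθ = 1.94×10⁷·sin67° ≈ 1.786×10⁷ m/s.
r = m v⊥/(|q|B) = (1.673×10⁻²⁷)(1.786×10⁷)/((1.602×10⁻¹⁹)(2.36×10⁻³)) ≈ 79.0 m.

r ≈ 79.0 m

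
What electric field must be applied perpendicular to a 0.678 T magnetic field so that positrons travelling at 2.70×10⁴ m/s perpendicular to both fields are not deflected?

E = 1.83×10⁴ V/m

For straight-line motion qE = qvB, so E = vB.
E = 2.70×10⁴ × 0.678 = 1.83×10⁴ V/m.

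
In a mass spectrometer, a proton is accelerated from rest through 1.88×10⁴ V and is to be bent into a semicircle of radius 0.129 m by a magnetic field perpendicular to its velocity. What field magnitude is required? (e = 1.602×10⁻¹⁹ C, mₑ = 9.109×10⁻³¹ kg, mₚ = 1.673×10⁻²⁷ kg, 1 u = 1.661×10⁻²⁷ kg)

v = √(2|q|V/m) = √(2·1.602×10⁻¹⁹·1.88×10⁴/1.673×10⁻²⁷) ≈ 1.897×10⁶ m/s.
B = mv/(|q|r) = (1.673×10⁻²⁷)(1.897×10⁶)/((1.602×10⁻¹⁹)(0.129)) ≈ 0.154 T.

B ≈ 0.154 T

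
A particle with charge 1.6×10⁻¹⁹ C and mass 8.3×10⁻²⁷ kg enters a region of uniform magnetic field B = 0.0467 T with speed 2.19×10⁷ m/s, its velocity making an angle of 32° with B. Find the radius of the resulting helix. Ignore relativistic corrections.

v⊥ = v sinθ = 2.19×10⁷·sin32° ≈ 1.161×10⁷ m/s.
r = m v⊥/(|q|B) = (8.3×10⁻²⁷)(1.161×10⁷)/((1.6×10⁻¹⁹)(0.0467)) ≈ 12.9 m.

r ≈ 12.9 m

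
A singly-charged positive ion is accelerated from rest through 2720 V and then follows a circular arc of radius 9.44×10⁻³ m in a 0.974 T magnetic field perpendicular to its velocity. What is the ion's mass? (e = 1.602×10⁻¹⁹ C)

m ≈ 2.49×10⁻²⁷ kg

Combine |q|V = ½mv² and r = mv/(|q|B): eliminate v to get m = qB²r²/(2V).
m = (1.602×10⁻¹⁹)(0.974)²(9.44×10⁻³)²/(2·2720) ≈ 2.49×10⁻²⁷ kg.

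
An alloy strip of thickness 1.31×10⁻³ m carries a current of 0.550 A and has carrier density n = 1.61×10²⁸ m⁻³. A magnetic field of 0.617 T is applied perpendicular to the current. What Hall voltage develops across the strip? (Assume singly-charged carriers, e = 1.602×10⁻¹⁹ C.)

V_H ≈ 1.00×10⁻⁷ V

V_H = IB/(n e t).
V_H = (0.550)(0.617)/((1.61×10²⁸)(1.602×10⁻¹⁹)(1.31×10⁻³)) ≈ 1.00×10⁻⁷ V.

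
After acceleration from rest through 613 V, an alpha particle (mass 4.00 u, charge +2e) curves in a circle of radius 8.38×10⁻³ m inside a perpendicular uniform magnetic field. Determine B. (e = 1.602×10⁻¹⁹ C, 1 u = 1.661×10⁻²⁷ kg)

B ≈ 0.602 T

v = √(2|q|V/m) = √(2·3.204×10⁻¹⁹·613/6.644×10⁻²⁷) ≈ 2.432×10⁵ m/s.
B = mv/(|q|r) = (6.644×10⁻²⁷)(2.432×10⁵)/((3.204×10⁻¹⁹)(8.38×10⁻³)) ≈ 0.602 T.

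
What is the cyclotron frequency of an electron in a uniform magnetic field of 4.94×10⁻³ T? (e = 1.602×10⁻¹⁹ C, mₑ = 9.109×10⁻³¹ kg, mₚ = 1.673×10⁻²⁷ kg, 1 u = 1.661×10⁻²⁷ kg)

f = |q|B/(2πm).
f = (1.602×10⁻¹⁹)(4.94×10⁻³)/(2π·9.109×10⁻³¹) ≈ 1.38×10⁸ Hz.

f ≈ 1.38×10⁸ Hz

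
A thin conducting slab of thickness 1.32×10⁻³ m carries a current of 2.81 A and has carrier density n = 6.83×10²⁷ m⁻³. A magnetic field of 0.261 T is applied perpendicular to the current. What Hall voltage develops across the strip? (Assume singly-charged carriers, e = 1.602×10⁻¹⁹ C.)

V_H ≈ 5.08×10⁻⁷ V

V_H = IB/(n e t).
V_H = (2.81)(0.261)/((6.83×10²⁷)(1.602×10⁻¹⁹)(1.32×10⁻³)) ≈ 5.08×10⁻⁷ V.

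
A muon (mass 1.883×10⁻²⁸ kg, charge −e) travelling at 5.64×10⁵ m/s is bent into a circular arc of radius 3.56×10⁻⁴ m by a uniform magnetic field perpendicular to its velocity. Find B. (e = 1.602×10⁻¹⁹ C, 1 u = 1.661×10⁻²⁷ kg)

From |q|vB = mv²/r, B = mv/(|q|r).
B = (1.883×10⁻²⁸)(5.64×10⁵)/((1.602×10⁻¹⁹)(3.56×10⁻⁴)) ≈ 1.86 T.

B ≈ 1.86 T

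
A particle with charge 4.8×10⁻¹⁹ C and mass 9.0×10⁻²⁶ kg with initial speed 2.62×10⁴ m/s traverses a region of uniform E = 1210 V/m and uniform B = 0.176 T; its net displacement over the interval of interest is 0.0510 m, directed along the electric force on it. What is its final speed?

v_f ≈ 3.67×10⁴ m/s

B does no work; ΔKE = |q|E d.
½mv_f² = ½mv₀² + |q|Ed = ½(9.0×10⁻²⁶)(2.62×10⁴)² + (4.8×10⁻¹⁹)(1210)(0.0510) ≈ 3.089×10⁻¹⁷ J + 2.962×10⁻¹⁷ J ≈ 6.051×10⁻¹⁷ J.
v_f = √(2·6.051×10⁻¹⁷/9.0×10⁻²⁶) ≈ 3.67×10⁴ m/s.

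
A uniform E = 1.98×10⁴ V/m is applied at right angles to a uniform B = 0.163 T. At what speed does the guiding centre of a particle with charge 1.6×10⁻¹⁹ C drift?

v_d ≈ 1.21×10⁵ m/s

The steady drift has the magnetic force balancing the electric force, so v_d = E/B.
v_d = 1.98×10⁴/0.163 = 1.21×10⁵ m/s.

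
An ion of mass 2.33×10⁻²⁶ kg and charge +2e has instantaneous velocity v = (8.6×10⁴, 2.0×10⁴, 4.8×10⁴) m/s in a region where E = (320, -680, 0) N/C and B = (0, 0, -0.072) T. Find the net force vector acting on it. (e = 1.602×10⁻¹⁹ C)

v×B = (-1440, 6190, 0) N/C.
E + v×B = (-1120, 5510, 0) N/C.
F = q(E + v×B) = (3.204×10⁻¹⁹ C)·(-1120, 5510, 0) = (-3.59×10⁻¹⁶, 1.77×10⁻¹⁵, 0) N.

F ≈ (-3.59×10⁻¹⁶, 1.77×10⁻¹⁵, 0) N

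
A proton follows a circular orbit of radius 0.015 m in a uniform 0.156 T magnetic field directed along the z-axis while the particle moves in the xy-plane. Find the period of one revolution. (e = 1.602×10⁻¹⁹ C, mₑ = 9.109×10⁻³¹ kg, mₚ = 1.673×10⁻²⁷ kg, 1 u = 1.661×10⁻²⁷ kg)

The cyclotron period depends only on m, q, B: T = 2πm/(|q|B).
T = 2π(1.673×10⁻²⁷)/((1.602×10⁻¹⁹)(0.156)) ≈ 4.21×10⁻⁷ s.

T ≈ 4.21×10⁻⁷ s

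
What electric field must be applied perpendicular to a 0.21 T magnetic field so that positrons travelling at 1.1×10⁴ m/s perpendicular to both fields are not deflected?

For straight-line motion qE = qvB, so E = vB.
E = 1.1×10⁴ × 0.21 = 2300 V/m.

E = 2300 V/m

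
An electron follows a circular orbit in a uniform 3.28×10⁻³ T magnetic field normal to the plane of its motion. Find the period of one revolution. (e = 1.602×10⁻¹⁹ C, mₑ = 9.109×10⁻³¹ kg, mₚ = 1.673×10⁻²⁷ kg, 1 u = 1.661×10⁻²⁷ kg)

T ≈ 1.09×10⁻⁸ s

The cyclotron period depends only on m, q, B: T = 2πm/(|q|B).
T = 2π(9.109×10⁻³¹)/((1.602×10⁻¹⁹)(3.28×10⁻³)) ≈ 1.09×10⁻⁸ s.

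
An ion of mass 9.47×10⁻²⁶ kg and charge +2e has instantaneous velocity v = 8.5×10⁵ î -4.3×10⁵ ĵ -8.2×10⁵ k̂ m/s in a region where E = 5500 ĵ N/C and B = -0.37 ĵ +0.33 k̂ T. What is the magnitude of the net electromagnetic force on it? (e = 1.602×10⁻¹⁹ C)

|F| ≈ 1.96×10⁻¹³ N

v×B = (-4.45×10⁵, -2.80×10⁵, -3.14×10⁵) N/C.
E + v×B = (-4.45×10⁵, -2.75×10⁵, -3.14×10⁵) N/C.
F = q(E + v×B) = (3.204×10⁻¹⁹ C)·(-4.45×10⁵, -2.75×10⁵, -3.14×10⁵) = (-1.43×10⁻¹³, -8.81×10⁻¹⁴, -1.01×10⁻¹³) N.
|F| = 1.96×10⁻¹³ N.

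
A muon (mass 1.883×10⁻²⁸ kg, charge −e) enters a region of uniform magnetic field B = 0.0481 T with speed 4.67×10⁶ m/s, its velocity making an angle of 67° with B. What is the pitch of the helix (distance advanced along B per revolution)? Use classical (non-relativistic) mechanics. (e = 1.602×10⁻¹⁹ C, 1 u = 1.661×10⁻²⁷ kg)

v∥ = v cosθ = 4.67×10⁶·cos67° ≈ 1.825×10⁶ m/s.
T = 2πm/(|q|B) = 2π(1.883×10⁻²⁸)/((1.602×10⁻¹⁹)(0.0481)) ≈ 1.535×10⁻⁷ s.
pitch = v∥ T = (1.825×10⁶)(1.535×10⁻⁷) ≈ 0.280 m.

p ≈ 0.280 m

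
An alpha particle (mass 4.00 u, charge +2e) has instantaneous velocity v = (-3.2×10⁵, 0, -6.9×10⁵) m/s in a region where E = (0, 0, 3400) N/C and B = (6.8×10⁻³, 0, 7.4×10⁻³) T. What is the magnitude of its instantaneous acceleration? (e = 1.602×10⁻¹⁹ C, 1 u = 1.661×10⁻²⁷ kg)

|a| ≈ 1.99×10¹¹ m/s²

v×B = (0, -2320, 0) N/C.
E + v×B = (0, -2320, 3400) N/C.
F = q(E + v×B) = (3.204×10⁻¹⁹ C)·(0, -2320, 3400) = (0, -7.45×10⁻¹⁶, 1.09×10⁻¹⁵) N.
|a| = |F|/m = 1.320×10⁻¹⁵/6.644×10⁻²⁷ ≈ 1.99×10¹¹ m/s².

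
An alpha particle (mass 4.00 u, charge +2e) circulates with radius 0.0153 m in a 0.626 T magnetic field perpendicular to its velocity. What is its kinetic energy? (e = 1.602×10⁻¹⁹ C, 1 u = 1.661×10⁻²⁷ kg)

v = |q|Br/m, then KE = ½mv² = (qBr)²/(2m).
v = (3.204×10⁻¹⁹)(0.626)(0.0153)/6.644×10⁻²⁷ ≈ 4.619×10⁵ m/s.
KE = ½(6.644×10⁻²⁷)(4.619×10⁵)² ≈ 7.09×10⁻¹⁶ J.

KE ≈ 7.09×10⁻¹⁶ J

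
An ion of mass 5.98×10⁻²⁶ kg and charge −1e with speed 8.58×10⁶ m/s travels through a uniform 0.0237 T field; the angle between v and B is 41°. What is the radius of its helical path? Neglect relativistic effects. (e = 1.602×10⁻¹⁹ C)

v⊥ = v sinθ = 8.58×10⁶·sin41° ≈ 5.629×10⁶ m/s.
r = m v⊥/(|q|B) = (5.98×10⁻²⁶)(5.629×10⁶)/((1.602×10⁻¹⁹)(0.0237)) ≈ 88.7 m.

r ≈ 88.7 m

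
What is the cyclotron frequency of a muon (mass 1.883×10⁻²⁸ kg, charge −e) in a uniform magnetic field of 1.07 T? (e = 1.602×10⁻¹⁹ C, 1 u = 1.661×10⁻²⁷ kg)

f ≈ 1.45×10⁸ Hz

f = |q|B/(2πm).
f = (1.602×10⁻¹⁹)(1.07)/(2π·1.883×10⁻²⁸) ≈ 1.45×10⁸ Hz.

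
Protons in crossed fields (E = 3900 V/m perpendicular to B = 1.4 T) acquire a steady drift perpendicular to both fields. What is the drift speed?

The steady drift has the magnetic force balancing the electric force, so v_d = E/B.
v_d = 3900/1.4 = 2800 m/s.

v_d ≈ 2800 m/s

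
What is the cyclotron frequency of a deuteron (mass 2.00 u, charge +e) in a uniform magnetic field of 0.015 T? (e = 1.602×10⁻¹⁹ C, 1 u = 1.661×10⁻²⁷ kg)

f = |q|B/(2πm).
f = (1.602×10⁻¹⁹)(0.015)/(2π·3.322×10⁻²⁷) ≈ 1.2×10⁵ Hz.

f ≈ 1.2×10⁵ Hz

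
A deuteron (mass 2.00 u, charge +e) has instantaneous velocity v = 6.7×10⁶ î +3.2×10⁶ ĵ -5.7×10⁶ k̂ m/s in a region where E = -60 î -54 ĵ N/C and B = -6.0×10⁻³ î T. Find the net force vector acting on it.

v×B = (0, 3.42×10⁴, 1.92×10⁴) N/C.
E + v×B = (-60.0, 3.41×10⁴, 1.92×10⁴) N/C.
F = q(E + v×B) = (1.602×10⁻¹⁹ C)·(-60.0, 3.41×10⁴, 1.92×10⁴) = (-9.61×10⁻¹⁸, 5.47×10⁻¹⁵, 3.08×10⁻¹⁵) N.

F ≈ (-9.61×10⁻¹⁸, 5.47×10⁻¹⁵, 3.08×10⁻¹⁵) N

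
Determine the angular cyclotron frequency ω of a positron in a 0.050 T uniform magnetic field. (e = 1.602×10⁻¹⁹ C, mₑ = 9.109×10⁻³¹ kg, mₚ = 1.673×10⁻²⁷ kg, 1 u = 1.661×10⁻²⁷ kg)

ω ≈ 8.8×10⁹ rad/s

ω = |q|B/m.
ω = (1.602×10⁻¹⁹)(0.050)/9.109×10⁻³¹ ≈ 8.8×10⁹ rad/s.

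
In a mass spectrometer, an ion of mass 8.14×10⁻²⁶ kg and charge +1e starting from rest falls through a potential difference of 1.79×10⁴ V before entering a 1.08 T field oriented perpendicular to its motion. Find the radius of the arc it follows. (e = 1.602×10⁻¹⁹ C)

r ≈ 0.125 m

Acceleration: |q|V = ½mv² ⇒ v = √(2|q|V/m) = √(2·1.602×10⁻¹⁹·1.79×10⁴/8.14×10⁻²⁶) ≈ 2.654×10⁵ m/s.
In the field: r = mv/(|q|B) = (8.14×10⁻²⁶)(2.654×10⁵)/((1.602×10⁻¹⁹)(1.08)) ≈ 0.125 m.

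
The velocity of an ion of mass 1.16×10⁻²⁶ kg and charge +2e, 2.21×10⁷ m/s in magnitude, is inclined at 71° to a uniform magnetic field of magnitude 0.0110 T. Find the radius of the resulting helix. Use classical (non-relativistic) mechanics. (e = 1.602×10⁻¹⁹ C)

r ≈ 68.8 m

v⊥ = v sinθ = 2.21×10⁷·sin71° ≈ 2.090×10⁷ m/s.
r = m v⊥/(|q|B) = (1.16×10⁻²⁶)(2.090×10⁷)/((3.204×10⁻¹⁹)(0.0110)) ≈ 68.8 m.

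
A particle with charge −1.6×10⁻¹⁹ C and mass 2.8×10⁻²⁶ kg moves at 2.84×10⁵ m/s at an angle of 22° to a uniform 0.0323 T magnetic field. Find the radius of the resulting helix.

v⊥ = v sinθ = 2.84×10⁵·sin22° ≈ 1.064×10⁵ m/s.
r = m v⊥/(|q|B) = (2.8×10⁻²⁶)(1.064×10⁵)/((1.6×10⁻¹⁹)(0.0323)) ≈ 0.576 m.

r ≈ 0.576 m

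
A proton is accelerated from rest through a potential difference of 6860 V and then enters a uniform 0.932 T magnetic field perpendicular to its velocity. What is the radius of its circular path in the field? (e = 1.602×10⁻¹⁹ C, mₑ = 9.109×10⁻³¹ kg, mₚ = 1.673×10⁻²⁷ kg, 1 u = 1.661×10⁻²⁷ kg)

r ≈ 0.0128 m

Acceleration: |q|V = ½mv² ⇒ v = √(2|q|V/m) = √(2·1.602×10⁻¹⁹·6860/1.673×10⁻²⁷) ≈ 1.146×10⁶ m/s.
In the field: r = mv/(|q|B) = (1.673×10⁻²⁷)(1.146×10⁶)/((1.602×10⁻¹⁹)(0.932)) ≈ 0.0128 m.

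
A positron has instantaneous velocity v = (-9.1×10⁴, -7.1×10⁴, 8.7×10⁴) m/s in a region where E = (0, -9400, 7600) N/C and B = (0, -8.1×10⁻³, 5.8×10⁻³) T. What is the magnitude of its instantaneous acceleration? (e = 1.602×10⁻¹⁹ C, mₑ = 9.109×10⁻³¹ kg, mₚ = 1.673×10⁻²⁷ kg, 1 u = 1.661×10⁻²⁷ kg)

v×B = (293, 528, 737) N/C.
E + v×B = (293, -8870, 8340) N/C.
F = q(E + v×B) = (1.602×10⁻¹⁹ C)·(293, -8870, 8340) = (4.69×10⁻¹⁷, -1.42×10⁻¹⁵, 1.34×10⁻¹⁵) N.
|a| = |F|/m = 1.951×10⁻¹⁵/9.109×10⁻³¹ ≈ 2.14×10¹⁵ m/s².

|a| ≈ 2.14×10¹⁵ m/s²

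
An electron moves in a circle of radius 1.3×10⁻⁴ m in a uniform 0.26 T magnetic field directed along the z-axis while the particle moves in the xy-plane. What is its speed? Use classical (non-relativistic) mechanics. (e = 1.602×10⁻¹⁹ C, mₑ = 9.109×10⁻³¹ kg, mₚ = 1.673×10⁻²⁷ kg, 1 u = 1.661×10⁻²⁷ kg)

v ≈ 5.9×10⁶ m/s

From |q|vB = mv²/r, v = |q|Br/m.
v = (1.602×10⁻¹⁹)(0.26)(1.3×10⁻⁴)/9.109×10⁻³¹ ≈ 5.9×10⁶ m/s.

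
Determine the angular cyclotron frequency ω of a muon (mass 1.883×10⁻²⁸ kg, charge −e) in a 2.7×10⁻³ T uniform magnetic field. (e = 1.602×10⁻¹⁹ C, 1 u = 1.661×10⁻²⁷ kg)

ω ≈ 2.3×10⁶ rad/s

ω = |q|B/m.
ω = (1.602×10⁻¹⁹)(2.7×10⁻³)/1.883×10⁻²⁸ ≈ 2.3×10⁶ rad/s.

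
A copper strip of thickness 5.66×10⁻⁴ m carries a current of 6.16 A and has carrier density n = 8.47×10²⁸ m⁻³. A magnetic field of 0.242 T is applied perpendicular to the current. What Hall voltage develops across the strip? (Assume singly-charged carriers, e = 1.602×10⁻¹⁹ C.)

V_H ≈ 1.94×10⁻⁷ V

V_H = IB/(n e t).
V_H = (6.16)(0.242)/((8.47×10²⁸)(1.602×10⁻¹⁹)(5.66×10⁻⁴)) ≈ 1.94×10⁻⁷ V.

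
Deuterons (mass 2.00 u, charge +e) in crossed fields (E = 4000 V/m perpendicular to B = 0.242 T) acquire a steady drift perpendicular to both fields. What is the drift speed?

In crossed fields the guiding centre drifts at v_d = |E×B|/B² = E/B, independent of charge and mass.
v_d = 4000/0.242 = 1.65×10⁴ m/s.

v_d ≈ 1.65×10⁴ m/s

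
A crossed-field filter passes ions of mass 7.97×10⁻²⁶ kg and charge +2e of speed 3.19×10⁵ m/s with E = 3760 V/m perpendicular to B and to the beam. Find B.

Balance of forces in the selector: qE = qvB ⇒ B = E/v.
B = 3760/3.19×10⁵ = 0.0118 T.

B = 0.0118 T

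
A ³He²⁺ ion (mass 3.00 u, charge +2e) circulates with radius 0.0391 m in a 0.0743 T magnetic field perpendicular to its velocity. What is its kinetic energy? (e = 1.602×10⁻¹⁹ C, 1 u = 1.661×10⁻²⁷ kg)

KE ≈ 8.69×10⁻¹⁷ J

v = |q|Br/m, then KE = ½mv² = (qBr)²/(2m).
v = (3.204×10⁻¹⁹)(0.0743)(0.0391)/4.983×10⁻²⁷ ≈ 1.868×10⁵ m/s.
KE = ½(4.983×10⁻²⁷)(1.868×10⁵)² ≈ 8.69×10⁻¹⁷ J.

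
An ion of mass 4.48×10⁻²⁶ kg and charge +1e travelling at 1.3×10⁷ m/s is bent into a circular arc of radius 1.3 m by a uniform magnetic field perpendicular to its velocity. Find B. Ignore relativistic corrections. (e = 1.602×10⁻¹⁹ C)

B ≈ 2.8 T

From |q|vB = mv²/r, B = mv/(|q|r).
B = (4.48×10⁻²⁶)(1.3×10⁷)/((1.602×10⁻¹⁹)(1.3)) ≈ 2.8 T.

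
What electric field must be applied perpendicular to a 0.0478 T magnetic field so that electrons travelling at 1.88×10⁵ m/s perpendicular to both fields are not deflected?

E = 8990 V/m

For straight-line motion qE = qvB, so E = vB.
E = 1.88×10⁵ × 0.0478 = 8990 V/m.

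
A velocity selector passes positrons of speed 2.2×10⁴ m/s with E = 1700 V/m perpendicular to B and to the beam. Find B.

Balance of forces in the selector: qE = qvB ⇒ B = E/v.
B = 1700/2.2×10⁴ = 0.077 T.

B = 0.077 T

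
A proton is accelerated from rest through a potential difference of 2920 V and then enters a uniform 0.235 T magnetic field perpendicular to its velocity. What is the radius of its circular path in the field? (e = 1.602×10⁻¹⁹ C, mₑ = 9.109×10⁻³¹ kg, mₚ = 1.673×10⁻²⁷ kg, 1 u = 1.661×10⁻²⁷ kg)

r ≈ 0.0332 m

Acceleration: |q|V = ½mv² ⇒ v = √(2|q|V/m) = √(2·1.602×10⁻¹⁹·2920/1.673×10⁻²⁷) ≈ 7.478×10⁵ m/s.
In the field: r = mv/(|q|B) = (1.673×10⁻²⁷)(7.478×10⁵)/((1.602×10⁻¹⁹)(0.235)) ≈ 0.0332 m.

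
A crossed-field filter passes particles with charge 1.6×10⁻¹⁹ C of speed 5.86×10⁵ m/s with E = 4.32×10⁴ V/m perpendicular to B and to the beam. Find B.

B = 0.0737 T

Balance of forces in the selector: qE = qvB ⇒ B = E/v.
B = 4.32×10⁴/5.86×10⁵ = 0.0737 T.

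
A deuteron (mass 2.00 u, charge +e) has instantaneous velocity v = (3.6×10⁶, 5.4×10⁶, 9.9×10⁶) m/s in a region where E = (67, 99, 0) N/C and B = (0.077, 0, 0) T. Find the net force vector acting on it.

v×B = (0, 7.62×10⁵, -4.16×10⁵) N/C.
E + v×B = (67.0, 7.62×10⁵, -4.16×10⁵) N/C.
F = q(E + v×B) = (1.602×10⁻¹⁹ C)·(67.0, 7.62×10⁵, -4.16×10⁵) = (1.07×10⁻¹⁷, 1.22×10⁻¹³, -6.66×10⁻¹⁴) N.

F ≈ (1.07×10⁻¹⁷, 1.22×10⁻¹³, -6.66×10⁻¹⁴) N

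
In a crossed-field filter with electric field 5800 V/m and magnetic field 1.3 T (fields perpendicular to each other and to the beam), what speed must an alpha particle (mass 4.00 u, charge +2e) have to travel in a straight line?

For undeflected motion the electric and magnetic forces balance: qE = qvB.
v = E/B = 5800/1.3 = 4500 m/s.

v = 4500 m/s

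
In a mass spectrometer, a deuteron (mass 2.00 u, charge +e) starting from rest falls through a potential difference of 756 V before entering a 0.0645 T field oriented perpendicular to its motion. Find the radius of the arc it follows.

r ≈ 0.0868 m

Acceleration: |q|V = ½mv² ⇒ v = √(2|q|V/m) = √(2·1.602×10⁻¹⁹·756/3.322×10⁻²⁷) ≈ 2.700×10⁵ m/s.
In the field: r = mv/(|q|B) = (3.322×10⁻²⁷)(2.700×10⁵)/((1.602×10⁻¹⁹)(0.0645)) ≈ 0.0868 m.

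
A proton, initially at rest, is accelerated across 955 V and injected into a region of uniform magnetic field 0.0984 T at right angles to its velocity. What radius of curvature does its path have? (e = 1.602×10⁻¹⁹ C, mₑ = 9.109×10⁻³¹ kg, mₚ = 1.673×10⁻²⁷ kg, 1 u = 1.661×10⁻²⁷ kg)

Acceleration: |q|V = ½mv² ⇒ v = √(2|q|V/m) = √(2·1.602×10⁻¹⁹·955/1.673×10⁻²⁷) ≈ 4.277×10⁵ m/s.
In the field: r = mv/(|q|B) = (1.673×10⁻²⁷)(4.277×10⁵)/((1.602×10⁻¹⁹)(0.0984)) ≈ 0.0454 m.

r ≈ 0.0454 m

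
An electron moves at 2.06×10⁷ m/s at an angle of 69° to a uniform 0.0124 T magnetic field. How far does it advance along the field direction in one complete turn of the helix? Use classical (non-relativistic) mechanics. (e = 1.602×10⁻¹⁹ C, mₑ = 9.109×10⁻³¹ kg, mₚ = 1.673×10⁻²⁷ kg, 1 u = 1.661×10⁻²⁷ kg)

v∥ = v cosθ = 2.06×10⁷·cos69° ≈ 7.382×10⁶ m/s.
T = 2πm/(|q|B) = 2π(9.109×10⁻³¹)/((1.602×10⁻¹⁹)(0.0124)) ≈ 2.881×10⁻⁹ s.
pitch = v∥ T = (7.382×10⁶)(2.881×10⁻⁹) ≈ 0.0213 m.

p ≈ 0.0213 m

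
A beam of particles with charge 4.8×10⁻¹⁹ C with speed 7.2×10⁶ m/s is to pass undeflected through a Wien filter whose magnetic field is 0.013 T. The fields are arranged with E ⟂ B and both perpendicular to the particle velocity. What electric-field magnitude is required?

E = 9.4×10⁴ V/m

For straight-line motion qE = qvB, so E = vB.
E = 7.2×10⁶ × 0.013 = 9.4×10⁴ V/m.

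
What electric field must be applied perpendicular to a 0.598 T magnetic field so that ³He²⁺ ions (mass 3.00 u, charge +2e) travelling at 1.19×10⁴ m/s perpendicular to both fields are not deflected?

For straight-line motion qE = qvB, so E = vB.
E = 1.19×10⁴ × 0.598 = 7120 V/m.

E = 7120 V/m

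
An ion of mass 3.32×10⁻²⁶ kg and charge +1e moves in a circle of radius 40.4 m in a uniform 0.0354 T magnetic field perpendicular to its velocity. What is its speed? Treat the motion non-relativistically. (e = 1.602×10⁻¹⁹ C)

v ≈ 6.90×10⁶ m/s

From |q|vB = mv²/r, v = |q|Br/m.
v = (1.602×10⁻¹⁹)(0.0354)(40.4)/3.32×10⁻²⁶ ≈ 6.90×10⁶ m/s.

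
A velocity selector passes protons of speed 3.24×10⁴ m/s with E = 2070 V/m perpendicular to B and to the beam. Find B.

Balance of forces in the selector: qE = qvB ⇒ B = E/v.
B = 2070/3.24×10⁴ = 0.0639 T.

B = 0.0639 T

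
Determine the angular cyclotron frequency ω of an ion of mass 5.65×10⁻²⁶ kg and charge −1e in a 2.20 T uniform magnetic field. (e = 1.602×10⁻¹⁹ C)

ω = |q|B/m.
ω = (1.602×10⁻¹⁹)(2.20)/5.65×10⁻²⁶ ≈ 6.24×10⁶ rad/s.

ω ≈ 6.24×10⁶ rad/s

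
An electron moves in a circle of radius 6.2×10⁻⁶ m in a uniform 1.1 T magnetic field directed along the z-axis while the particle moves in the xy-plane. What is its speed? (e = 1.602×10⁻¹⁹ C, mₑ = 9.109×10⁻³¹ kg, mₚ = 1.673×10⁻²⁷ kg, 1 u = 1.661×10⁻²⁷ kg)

From |q|vB = mv²/r, v = |q|Br/m.
v = (1.602×10⁻¹⁹)(1.1)(6.2×10⁻⁶)/9.109×10⁻³¹ ≈ 1.2×10⁶ m/s.

v ≈ 1.2×10⁶ m/s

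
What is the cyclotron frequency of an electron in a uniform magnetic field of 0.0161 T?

f = |q|B/(2πm).
f = (1.602×10⁻¹⁹)(0.0161)/(2π·9.109×10⁻³¹) ≈ 4.51×10⁸ Hz.

f ≈ 4.51×10⁸ Hz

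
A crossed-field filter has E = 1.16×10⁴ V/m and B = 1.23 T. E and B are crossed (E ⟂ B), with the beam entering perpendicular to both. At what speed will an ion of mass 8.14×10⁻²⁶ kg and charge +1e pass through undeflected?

v = 9430 m/s

For undeflected motion the electric and magnetic forces balance: qE = qvB.
v = E/B = 1.16×10⁴/1.23 = 9430 m/s.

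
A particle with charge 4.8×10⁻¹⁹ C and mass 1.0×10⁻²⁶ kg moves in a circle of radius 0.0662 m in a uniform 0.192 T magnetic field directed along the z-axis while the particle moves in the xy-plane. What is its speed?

v ≈ 6.10×10⁵ m/s

From |q|vB = mv²/r, v = |q|Br/m.
v = (4.8×10⁻¹⁹)(0.192)(0.0662)/1.0×10⁻²⁶ ≈ 6.10×10⁵ m/s.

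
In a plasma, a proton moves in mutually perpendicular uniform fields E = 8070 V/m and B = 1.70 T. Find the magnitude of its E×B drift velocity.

The steady drift has the magnetic force balancing the electric force, so v_d = E/B.
v_d = 8070/1.70 = 4750 m/s.

v_d ≈ 4750 m/s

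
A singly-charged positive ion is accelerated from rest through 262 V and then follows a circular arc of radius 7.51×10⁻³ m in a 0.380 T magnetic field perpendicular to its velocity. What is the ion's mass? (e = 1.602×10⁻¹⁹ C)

Combine |q|V = ½mv² and r = mv/(|q|B): eliminate v to get m = qB²r²/(2V).
m = (1.602×10⁻¹⁹)(0.380)²(7.51×10⁻³)²/(2·262) ≈ 2.49×10⁻²⁷ kg.

m ≈ 2.49×10⁻²⁷ kg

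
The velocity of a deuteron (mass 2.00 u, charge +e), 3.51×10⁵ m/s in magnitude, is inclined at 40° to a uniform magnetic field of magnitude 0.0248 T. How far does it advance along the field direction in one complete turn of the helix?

v∥ = v cosθ = 3.51×10⁵·cos40° ≈ 2.689×10⁵ m/s.
T = 2πm/(|q|B) = 2π(3.322×10⁻²⁷)/((1.602×10⁻¹⁹)(0.0248)) ≈ 5.254×10⁻⁶ s.
pitch = v∥ T = (2.689×10⁵)(5.254×10⁻⁶) ≈ 1.41 m.

p ≈ 1.41 m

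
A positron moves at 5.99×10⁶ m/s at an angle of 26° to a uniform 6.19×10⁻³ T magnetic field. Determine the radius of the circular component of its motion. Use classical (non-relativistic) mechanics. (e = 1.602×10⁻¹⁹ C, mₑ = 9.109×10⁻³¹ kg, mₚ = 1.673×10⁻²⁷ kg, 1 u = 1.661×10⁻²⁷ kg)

v⊥ = v sinθ = 5.99×10⁶·sin26° ≈ 2.626×10⁶ m/s.
r = m v⊥/(|q|B) = (9.109×10⁻³¹)(2.626×10⁶)/((1.602×10⁻¹⁹)(6.19×10⁻³)) ≈ 2.41×10⁻³ m.

r ≈ 2.41×10⁻³ m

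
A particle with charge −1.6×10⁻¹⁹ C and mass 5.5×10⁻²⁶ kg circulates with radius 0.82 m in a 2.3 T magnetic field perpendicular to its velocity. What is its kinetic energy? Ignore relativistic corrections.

v = |q|Br/m, then KE = ½mv² = (qBr)²/(2m).
v = (1.6×10⁻¹⁹)(2.3)(0.82)/5.5×10⁻²⁶ ≈ 5.487×10⁶ m/s.
KE = ½(5.5×10⁻²⁶)(5.487×10⁶)² ≈ 8.3×10⁻¹³ J.

KE ≈ 8.3×10⁻¹³ J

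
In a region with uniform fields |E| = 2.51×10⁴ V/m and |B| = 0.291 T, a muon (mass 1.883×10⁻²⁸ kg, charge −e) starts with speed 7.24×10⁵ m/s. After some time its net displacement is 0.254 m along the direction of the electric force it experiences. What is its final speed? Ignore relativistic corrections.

v_f ≈ 3.37×10⁶ m/s

B does no work; ΔKE = |q|E d.
½mv_f² = ½mv₀² + |q|Ed = ½(1.883×10⁻²⁸)(7.24×10⁵)² + (1.602×10⁻¹⁹)(2.51×10⁴)(0.254) ≈ 4.935×10⁻¹⁷ J + 1.021×10⁻¹⁵ J ≈ 1.071×10⁻¹⁵ J.
v_f = √(2·1.071×10⁻¹⁵/1.883×10⁻²⁸) ≈ 3.37×10⁶ m/s.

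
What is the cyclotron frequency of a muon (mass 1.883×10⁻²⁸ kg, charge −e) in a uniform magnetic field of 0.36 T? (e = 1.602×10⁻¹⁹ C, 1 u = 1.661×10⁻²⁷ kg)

f ≈ 4.9×10⁷ Hz

f = |q|B/(2πm).
f = (1.602×10⁻¹⁹)(0.36)/(2π·1.883×10⁻²⁸) ≈ 4.9×10⁷ Hz.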